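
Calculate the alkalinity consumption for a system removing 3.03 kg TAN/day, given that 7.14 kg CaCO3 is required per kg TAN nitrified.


Alkalinity factor: 7.14 kg CaCO3 consumed per kg TAN nitrified
alk = 3.03 kg TAN * 7.14 = 21.6342 kg CaCO3/day

21.6342 kg CaCO3/day


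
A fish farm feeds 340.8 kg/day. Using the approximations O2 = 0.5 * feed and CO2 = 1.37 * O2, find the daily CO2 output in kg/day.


O2 = 340.8 * 0.5 = 170.4
CO2 = 170.4 * 1.37 = 233.448

233.448 kg/day


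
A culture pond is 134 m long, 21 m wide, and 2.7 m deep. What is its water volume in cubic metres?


Base area = L * W = 134 * 21 = 2814 m^2
Volume = area * depth = 2814 * 2.7 = 7597.8 m^3

7597.8 m^3


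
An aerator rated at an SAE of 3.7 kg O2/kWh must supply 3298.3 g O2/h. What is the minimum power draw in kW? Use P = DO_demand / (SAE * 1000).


SAE in g O2/kWh = 3.7 * 1000 = 3700 g/kWh
P = DO_demand / SAE_g = 3298.3 / 3700 = 0.891432 kW

0.891432 kW


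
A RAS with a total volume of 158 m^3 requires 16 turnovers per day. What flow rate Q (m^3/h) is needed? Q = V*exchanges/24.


Daily recirculation volume = 158 m^3 * 16 = 2528 m^3/day
Flow rate Q = daily volume / 24 h = 2528 / 24 = 105.333 m^3/h

105.333 m^3/h


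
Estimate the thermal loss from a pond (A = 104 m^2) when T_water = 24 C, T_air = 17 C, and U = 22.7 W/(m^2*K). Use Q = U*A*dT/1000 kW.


Temperature difference dT = 24 - 17 = 7 K
Heat loss (W) = U * A * dT = 22.7 * 104 * 7 = 16525.6 W
Convert to kW: 16525.6 / 1000 = 16.5256 kW

16.5256 kW


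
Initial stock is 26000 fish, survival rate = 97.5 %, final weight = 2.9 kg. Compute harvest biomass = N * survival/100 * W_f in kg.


Survivors = 26000 * 97.5/100 = 25350 fish
Harvest biomass = survivors * W_f = 25350 * 2.9 = 73515 kg

73515 kg


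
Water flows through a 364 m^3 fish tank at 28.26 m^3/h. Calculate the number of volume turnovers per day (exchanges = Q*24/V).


Daily flow volume = 28.26 m^3/h * 24 h = 678.24 m^3/day
Exchanges = daily flow / tank volume = 678.24 / 364 = 1.8633 exchanges/day

1.8633 exchanges/day


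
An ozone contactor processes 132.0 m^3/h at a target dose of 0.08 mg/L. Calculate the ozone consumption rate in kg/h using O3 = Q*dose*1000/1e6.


O3 demand (mg/h) = Q * dose * 1000 = 132.0 * 0.08 * 1000 = 10560 mg/h
Convert mg to kg: 10560 / 1e6 = 0.01056 kg/h

0.01056 kg/h


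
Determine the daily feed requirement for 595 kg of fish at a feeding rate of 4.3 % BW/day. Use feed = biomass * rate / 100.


Feeding rate fraction = 4.3% / 100 = 0.043
Daily feed = 595 kg * 0.043 = 25.585 kg/day

25.585 kg/day


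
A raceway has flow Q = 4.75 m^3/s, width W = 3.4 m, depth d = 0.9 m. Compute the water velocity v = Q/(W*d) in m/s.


Cross-sectional area = W * d = 3.4 * 0.9 = 3.06 m^2
Velocity = Q / A = 4.75 / 3.06 = 1.55229 m/s

1.55229 m/s


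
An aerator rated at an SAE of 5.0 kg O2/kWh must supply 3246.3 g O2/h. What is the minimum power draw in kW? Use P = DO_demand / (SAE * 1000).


SAE in g O2/kWh = 5.0 * 1000 = 5000 g/kWh
P = DO_demand / SAE_g = 3246.3 / 5000 = 0.64926 kW

0.64926 kW


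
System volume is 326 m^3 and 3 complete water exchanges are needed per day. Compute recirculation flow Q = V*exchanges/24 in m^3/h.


Daily recirculation volume = 326 m^3 * 3 = 978 m^3/day
Flow rate Q = daily volume / 24 h = 978 / 24 = 40.75 m^3/h

40.75 m^3/h


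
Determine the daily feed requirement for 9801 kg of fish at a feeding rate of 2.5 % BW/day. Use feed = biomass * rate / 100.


Feeding rate fraction = 2.5% / 100 = 0.025
Daily feed = 9801 kg * 0.025 = 245.025 kg/day

245.025 kg/day


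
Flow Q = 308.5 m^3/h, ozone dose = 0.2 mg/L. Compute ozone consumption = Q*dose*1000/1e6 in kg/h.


O3 demand (mg/h) = Q * dose * 1000 = 308.5 * 0.2 * 1000 = 61700 mg/h
Convert mg to kg: 61700 / 1e6 = 0.0617 kg/h

0.0617 kg/h


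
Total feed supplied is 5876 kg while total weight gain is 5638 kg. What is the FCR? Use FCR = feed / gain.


FCR = feed consumed / weight gained
FCR = 5876 kg / 5638 kg = 1.04221

1.04221


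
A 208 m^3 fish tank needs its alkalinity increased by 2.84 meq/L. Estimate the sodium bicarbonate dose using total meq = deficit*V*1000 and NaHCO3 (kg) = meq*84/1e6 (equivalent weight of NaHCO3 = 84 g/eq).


Tank volume in L = 208 m^3 * 1000 = 208000 L
Total meq required = 2.84 meq/L * 208000 L = 590720 meq
NaHCO3 mass = 590720 meq * 84 mg/meq / 1e6 = 49.6205 kg

49.6205 kg


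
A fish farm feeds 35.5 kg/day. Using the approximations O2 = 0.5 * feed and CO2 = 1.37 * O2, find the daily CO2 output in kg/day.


O2 = 35.5 * 0.5 = 17.75
CO2 = 17.75 * 1.37 = 24.3175

24.3175 kg/day


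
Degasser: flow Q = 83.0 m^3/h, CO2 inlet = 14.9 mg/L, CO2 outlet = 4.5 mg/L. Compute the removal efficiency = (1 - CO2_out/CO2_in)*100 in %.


CO2_out / CO2_in = 4.5 / 14.9 = 0.30201342
Fraction remaining = 0.30201342
efficiency = (1 - 0.30201342) * 100 = 69.7987 %

69.7987 %


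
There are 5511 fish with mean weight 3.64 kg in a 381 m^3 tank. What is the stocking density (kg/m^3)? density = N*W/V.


Total biomass = 5511 fish * 3.64 kg = 20060.04 kg
Density = total biomass / volume = 20060.04 / 381 = 52.651 kg/m^3

52.651 kg/m^3


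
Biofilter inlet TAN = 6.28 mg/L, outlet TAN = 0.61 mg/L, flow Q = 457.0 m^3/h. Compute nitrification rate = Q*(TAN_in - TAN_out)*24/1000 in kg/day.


Concentration drop: TAN_in - TAN_out = 6.28 - 0.61 = 5.67 mg/L
Hourly TAN removed = Q * dTAN = 457.0 m^3/h * 5.67 mg/L = 2591.19 g/h  (m^3/h * mg/L = g/h)
Daily TAN removed = 2591.19 * 24 = 62188.56 g/day
Convert to kg/day: 62188.56 / 1000 = 62.18856 kg/day

62.18856 kg/day


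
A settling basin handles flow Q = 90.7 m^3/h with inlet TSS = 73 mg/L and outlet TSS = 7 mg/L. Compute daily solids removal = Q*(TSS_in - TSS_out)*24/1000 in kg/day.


Concentration drop: TSS_in - TSS_out = 73 - 7 = 66 mg/L
Hourly solids removed = Q * dTSS = 90.7 m^3/h * 66 mg/L = 5986.2 g/h  (m^3/h * mg/L = g/h)
Daily solids removed = 5986.2 * 24 = 143668.8 g/day
Convert g to kg: 143668.8 / 1000 = 143.6688 kg/day

143.6688 kg/day


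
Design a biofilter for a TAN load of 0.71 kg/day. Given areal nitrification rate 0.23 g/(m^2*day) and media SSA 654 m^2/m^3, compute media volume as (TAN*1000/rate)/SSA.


A = 0.71*1000 / 0.23 = 3086.9565 m^2
V = 3086.9565 / 654 = 4.72012

4.72012 m^3


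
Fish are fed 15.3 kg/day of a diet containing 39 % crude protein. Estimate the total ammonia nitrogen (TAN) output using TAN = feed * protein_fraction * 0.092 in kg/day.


Protein in feed = 15.3 * 39/100 = 5.967 kg/day
TAN = protein * 0.092 = 5.967 * 0.092 = 0.548964 kg/day

0.548964 kg/day


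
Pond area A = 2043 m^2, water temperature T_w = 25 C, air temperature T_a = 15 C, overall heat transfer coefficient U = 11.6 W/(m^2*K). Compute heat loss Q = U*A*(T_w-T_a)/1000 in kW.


Temperature difference dT = 25 - 15 = 10 K
Heat loss (W) = U * A * dT = 11.6 * 2043 * 10 = 236988 W
Convert to kW: 236988 / 1000 = 236.988 kW

236.988 kW


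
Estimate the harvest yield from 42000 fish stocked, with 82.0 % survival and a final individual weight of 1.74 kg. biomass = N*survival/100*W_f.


Survivors = 42000 * 82.0/100 = 34440 fish
Harvest biomass = survivors * W_f = 34440 * 1.74 = 59925.6 kg

59925.6 kg


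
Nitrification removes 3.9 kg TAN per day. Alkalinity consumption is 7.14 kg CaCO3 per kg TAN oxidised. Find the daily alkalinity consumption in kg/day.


Alkalinity factor: 7.14 kg CaCO3 consumed per kg TAN nitrified
alk = 3.9 kg TAN * 7.14 = 27.846 kg CaCO3/day

27.846 kg CaCO3/day


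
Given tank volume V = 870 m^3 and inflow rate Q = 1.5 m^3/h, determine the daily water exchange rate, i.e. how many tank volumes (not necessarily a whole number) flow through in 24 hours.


Daily flow volume = 1.5 m^3/h * 24 h = 36 m^3/day
Exchanges = daily flow / tank volume = 36 / 870 = 0.0413793 exchanges/day

0.0413793 exchanges/day


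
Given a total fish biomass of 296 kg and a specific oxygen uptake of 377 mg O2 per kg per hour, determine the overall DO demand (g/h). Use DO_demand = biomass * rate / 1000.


Total O2 consumption (mg/h) = 296 kg * 377 mg/(kg*h) = 111592 mg/h
Convert to g/h: 111592 / 1000 = 111.592 g/h

111.592 g/h


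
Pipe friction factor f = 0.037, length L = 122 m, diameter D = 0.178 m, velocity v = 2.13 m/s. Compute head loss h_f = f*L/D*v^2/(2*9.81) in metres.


v^2 = 2.13^2 = 4.5369 m^2/s^2
L/D = 122/0.178 = 685.39326
h_f = f*(L/D)*v^2/(2g) = 0.037 * 685.39326 * 4.5369 / 19.62 = 5.86411 m

5.86411 m


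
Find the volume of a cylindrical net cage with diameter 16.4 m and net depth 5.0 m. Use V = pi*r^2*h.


r = d/2 = 16.4/2 = 8.2 m
Base area = pi*r^2 = pi*8.2^2 = 211.24069 m^2
Volume = 211.24069 * 5.0 = 1056.2 m^3

1056.2 m^3


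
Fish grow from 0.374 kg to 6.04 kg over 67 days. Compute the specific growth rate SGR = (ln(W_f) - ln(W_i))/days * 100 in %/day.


ln(W_f) = ln(6.04) = 1.798404
ln(W_i) = ln(0.374) = -0.98349948
ln(W_f) - ln(W_i) = 1.798404 - -0.98349948 = 2.7819035
SGR = 2.7819035 / 67 * 100 = 4.15209 %/day

4.15209 %/day


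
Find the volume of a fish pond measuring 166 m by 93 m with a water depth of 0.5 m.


Base area = L * W = 166 * 93 = 15438 m^2
Volume = area * depth = 15438 * 0.5 = 7719 m^3

7719 m^3


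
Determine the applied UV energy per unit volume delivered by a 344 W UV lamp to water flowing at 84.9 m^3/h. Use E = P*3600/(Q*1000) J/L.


Energy delivered per hour = 344 W * 3600 s = 1238400 J/h
Volume treated per hour = 84.9 m^3/h * 1000 = 84900 L/h
dose = 1238400 / 84900 = 14.5866 J/L

14.5866 J/L


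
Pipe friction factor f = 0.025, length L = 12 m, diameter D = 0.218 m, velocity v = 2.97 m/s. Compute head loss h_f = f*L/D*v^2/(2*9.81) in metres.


v^2 = 2.97^2 = 8.8209 m^2/s^2
L/D = 12/0.218 = 55.045872
h_f = f*(L/D)*v^2/(2g) = 0.025 * 55.045872 * 8.8209 / 19.62 = 0.618698 m

0.618698 m


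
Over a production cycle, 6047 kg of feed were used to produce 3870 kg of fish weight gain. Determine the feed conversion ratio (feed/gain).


FCR = feed consumed / weight gained
FCR = 6047 kg / 3870 kg = 1.56253

1.56253


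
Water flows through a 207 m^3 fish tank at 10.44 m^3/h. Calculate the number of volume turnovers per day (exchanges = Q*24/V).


Daily flow volume = 10.44 m^3/h * 24 h = 250.56 m^3/day
Exchanges = daily flow / tank volume = 250.56 / 207 = 1.21043 exchanges/day

1.21043 exchanges/day


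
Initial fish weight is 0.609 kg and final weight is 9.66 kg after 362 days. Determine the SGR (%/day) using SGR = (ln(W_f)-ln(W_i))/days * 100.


ln(W_f) = ln(9.66) = 2.2679936
ln(W_i) = ln(0.609) = -0.49593701
ln(W_f) - ln(W_i) = 2.2679936 - -0.49593701 = 2.7639306
SGR = 2.7639306 / 362 * 100 = 0.763517 %/day

0.763517 %/day


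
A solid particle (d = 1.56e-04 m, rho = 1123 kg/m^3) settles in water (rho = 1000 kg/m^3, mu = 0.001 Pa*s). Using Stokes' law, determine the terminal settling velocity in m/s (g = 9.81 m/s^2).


Density difference: rho_p - rho_f = 1123 - 1000 = 123 kg/m^3
d^2 = (1.56e-04)^2 = 2.4336e-08 m^2
Numerator = (rho_p - rho_f) * g * d^2 = 123 * 9.81 * 2.4336e-08 = 2.9364548e-05
Denominator = 18 * mu = 18 * 0.001 = 0.018
v_s = 2.9364548e-05 / 0.018 = 0.00163136 m/s
Check: Re = rho_f * v_s * d / mu = 1000 * 0.00163136 * 1.56e-04 / 0.001 = 0.254 < 1, so Stokes' law applies.

0.00163136 m/s


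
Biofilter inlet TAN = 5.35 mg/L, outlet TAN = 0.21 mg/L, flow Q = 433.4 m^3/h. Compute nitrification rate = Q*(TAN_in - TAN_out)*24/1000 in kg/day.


Concentration drop: TAN_in - TAN_out = 5.35 - 0.21 = 5.14 mg/L
Hourly TAN removed = Q * dTAN = 433.4 m^3/h * 5.14 mg/L = 2227.676 g/h  (m^3/h * mg/L = g/h)
Daily TAN removed = 2227.676 * 24 = 53464.224 g/day
Convert to kg/day: 53464.224 / 1000 = 53.464224 kg/day

53.464224 kg/day


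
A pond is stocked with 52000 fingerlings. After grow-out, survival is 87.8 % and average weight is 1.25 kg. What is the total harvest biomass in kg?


Survivors = 52000 * 87.8/100 = 45656 fish
Harvest biomass = survivors * W_f = 45656 * 1.25 = 57070 kg

57070 kg


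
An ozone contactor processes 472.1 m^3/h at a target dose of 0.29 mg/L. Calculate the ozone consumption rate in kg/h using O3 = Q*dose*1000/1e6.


O3 demand (mg/h) = Q * dose * 1000 = 472.1 * 0.29 * 1000 = 136909 mg/h
Convert mg to kg: 136909 / 1e6 = 0.136909 kg/h

0.136909 kg/h


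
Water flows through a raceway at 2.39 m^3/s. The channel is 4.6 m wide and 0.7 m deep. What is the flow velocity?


Cross-sectional area = W * d = 4.6 * 0.7 = 3.22 m^2
Velocity = Q / A = 2.39 / 3.22 = 0.742236 m/s

0.742236 m/s


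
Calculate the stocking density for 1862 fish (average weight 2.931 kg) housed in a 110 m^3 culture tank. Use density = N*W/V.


Total biomass = 1862 fish * 2.931 kg = 5457.522 kg
Density = total biomass / volume = 5457.522 / 110 = 49.6138 kg/m^3

49.6138 kg/m^3


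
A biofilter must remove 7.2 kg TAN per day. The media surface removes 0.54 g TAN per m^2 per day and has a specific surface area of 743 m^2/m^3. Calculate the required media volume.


A = 7.2*1000 / 0.54 = 13333.333 m^2
V = 13333.333 / 743 = 17.9453

17.9453 m^3


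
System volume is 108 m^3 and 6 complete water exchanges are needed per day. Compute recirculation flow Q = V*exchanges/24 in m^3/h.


Daily recirculation volume = 108 m^3 * 6 = 648 m^3/day
Flow rate Q = daily volume / 24 h = 648 / 24 = 27 m^3/h

27 m^3/h


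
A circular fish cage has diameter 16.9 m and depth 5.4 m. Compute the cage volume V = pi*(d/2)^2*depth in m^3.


r = d/2 = 16.9/2 = 8.45 m
Base area = pi*r^2 = pi*8.45^2 = 224.31757 m^2
Volume = 224.31757 * 5.4 = 1211.31 m^3

1211.31 m^3


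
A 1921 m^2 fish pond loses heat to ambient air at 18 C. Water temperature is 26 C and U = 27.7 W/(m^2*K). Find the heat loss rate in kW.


Temperature difference dT = 26 - 18 = 8 K
Heat loss (W) = U * A * dT = 27.7 * 1921 * 8 = 425693.6 W
Convert to kW: 425693.6 / 1000 = 425.6936 kW

425.6936 kW


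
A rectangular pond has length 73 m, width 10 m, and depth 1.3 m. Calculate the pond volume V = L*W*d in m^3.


Base area = L * W = 73 * 10 = 730 m^2
Volume = area * depth = 730 * 1.3 = 949 m^3

949 m^3


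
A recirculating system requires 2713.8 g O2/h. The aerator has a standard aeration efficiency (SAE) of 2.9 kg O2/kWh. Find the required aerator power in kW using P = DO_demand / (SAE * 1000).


SAE in g O2/kWh = 2.9 * 1000 = 2900 g/kWh
P = DO_demand / SAE_g = 2713.8 / 2900 = 0.935793 kW

0.935793 kW


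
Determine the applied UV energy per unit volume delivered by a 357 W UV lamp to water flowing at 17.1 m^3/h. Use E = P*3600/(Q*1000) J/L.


Energy delivered per hour = 357 W * 3600 s = 1285200 J/h
Volume treated per hour = 17.1 m^3/h * 1000 = 17100 L/h
dose = 1285200 / 17100 = 75.1579 J/L

75.1579 J/L


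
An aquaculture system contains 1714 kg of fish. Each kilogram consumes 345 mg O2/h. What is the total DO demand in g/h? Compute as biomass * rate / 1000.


Total O2 consumption (mg/h) = 1714 kg * 345 mg/(kg*h) = 591330 mg/h
Convert to g/h: 591330 / 1000 = 591.33 g/h

591.33 g/h


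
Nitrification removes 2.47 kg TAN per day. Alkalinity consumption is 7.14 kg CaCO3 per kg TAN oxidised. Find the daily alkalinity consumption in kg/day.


Alkalinity factor: 7.14 kg CaCO3 consumed per kg TAN nitrified
alk = 2.47 kg TAN * 7.14 = 17.6358 kg CaCO3/day

17.6358 kg CaCO3/day


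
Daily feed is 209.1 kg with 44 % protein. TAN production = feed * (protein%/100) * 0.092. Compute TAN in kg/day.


Protein in feed = 209.1 * 44/100 = 92.004 kg/day
TAN = protein * 0.092 = 92.004 * 0.092 = 8.464368 kg/day

8.464368 kg/day


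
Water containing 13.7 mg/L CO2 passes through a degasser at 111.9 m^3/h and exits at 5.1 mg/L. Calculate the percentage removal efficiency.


CO2_out / CO2_in = 5.1 / 13.7 = 0.37226277
Fraction remaining = 0.37226277
efficiency = (1 - 0.37226277) * 100 = 62.7737 %

62.7737 %


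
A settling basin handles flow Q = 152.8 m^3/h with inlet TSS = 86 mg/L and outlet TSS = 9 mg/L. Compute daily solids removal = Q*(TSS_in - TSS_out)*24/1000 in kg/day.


Concentration drop: TSS_in - TSS_out = 86 - 9 = 77 mg/L
Hourly solids removed = Q * dTSS = 152.8 m^3/h * 77 mg/L = 11765.6 g/h  (m^3/h * mg/L = g/h)
Daily solids removed = 11765.6 * 24 = 282374.4 g/day
Convert g to kg: 282374.4 / 1000 = 282.3744 kg/day

282.3744 kg/day


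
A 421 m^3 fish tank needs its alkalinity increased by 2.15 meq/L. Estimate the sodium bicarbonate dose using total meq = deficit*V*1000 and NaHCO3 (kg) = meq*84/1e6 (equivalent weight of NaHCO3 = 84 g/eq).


Tank volume in L = 421 m^3 * 1000 = 421000 L
Total meq required = 2.15 meq/L * 421000 L = 905150 meq
NaHCO3 mass = 905150 meq * 84 mg/meq / 1e6 = 76.0326 kg

76.0326 kg


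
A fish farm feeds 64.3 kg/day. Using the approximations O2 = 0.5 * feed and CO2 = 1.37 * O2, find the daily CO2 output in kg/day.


O2 = 64.3 * 0.5 = 32.15
CO2 = 32.15 * 1.37 = 44.0455

44.0455 kg/day


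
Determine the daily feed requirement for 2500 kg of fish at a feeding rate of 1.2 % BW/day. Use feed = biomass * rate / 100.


Feeding rate fraction = 1.2% / 100 = 0.012
Daily feed = 2500 kg * 0.012 = 30 kg/day

30 kg/day


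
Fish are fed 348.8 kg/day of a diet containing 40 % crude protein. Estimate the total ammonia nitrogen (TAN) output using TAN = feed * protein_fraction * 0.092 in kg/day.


Protein in feed = 348.8 * 40/100 = 139.52 kg/day
TAN = protein * 0.092 = 139.52 * 0.092 = 12.83584 kg/day

12.83584 kg/day


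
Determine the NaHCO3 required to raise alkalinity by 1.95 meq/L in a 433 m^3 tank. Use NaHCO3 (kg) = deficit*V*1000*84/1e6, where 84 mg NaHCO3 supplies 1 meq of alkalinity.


Tank volume in L = 433 m^3 * 1000 = 433000 L
Total meq required = 1.95 meq/L * 433000 L = 844350 meq
NaHCO3 mass = 844350 meq * 84 mg/meq / 1e6 = 70.9254 kg

70.9254 kg


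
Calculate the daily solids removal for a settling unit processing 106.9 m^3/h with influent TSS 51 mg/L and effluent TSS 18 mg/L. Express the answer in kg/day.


Concentration drop: TSS_in - TSS_out = 51 - 18 = 33 mg/L
Hourly solids removed = Q * dTSS = 106.9 m^3/h * 33 mg/L = 3527.7 g/h  (m^3/h * mg/L = g/h)
Daily solids removed = 3527.7 * 24 = 84664.8 g/day
Convert g to kg: 84664.8 / 1000 = 84.6648 kg/day

84.6648 kg/day


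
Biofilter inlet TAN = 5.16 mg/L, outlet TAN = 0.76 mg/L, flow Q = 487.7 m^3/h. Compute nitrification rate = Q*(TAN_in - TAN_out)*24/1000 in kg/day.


Concentration drop: TAN_in - TAN_out = 5.16 - 0.76 = 4.4 mg/L
Hourly TAN removed = Q * dTAN = 487.7 m^3/h * 4.4 mg/L = 2145.88 g/h  (m^3/h * mg/L = g/h)
Daily TAN removed = 2145.88 * 24 = 51501.12 g/day
Convert to kg/day: 51501.12 / 1000 = 51.50112 kg/day

51.50112 kg/day


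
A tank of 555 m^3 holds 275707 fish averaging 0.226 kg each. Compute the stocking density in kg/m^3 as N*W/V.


Total biomass = 275707 fish * 0.226 kg = 62309.782 kg
Density = total biomass / volume = 62309.782 / 555 = 112.27 kg/m^3

112.27 kg/m^3


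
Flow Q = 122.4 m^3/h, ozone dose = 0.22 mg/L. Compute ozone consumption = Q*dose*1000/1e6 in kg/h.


O3 demand (mg/h) = Q * dose * 1000 = 122.4 * 0.22 * 1000 = 26928 mg/h
Convert mg to kg: 26928 / 1e6 = 0.026928 kg/h

0.026928 kg/h


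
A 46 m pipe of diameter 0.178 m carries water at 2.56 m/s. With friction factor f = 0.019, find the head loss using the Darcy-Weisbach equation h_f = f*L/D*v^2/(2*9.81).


v^2 = 2.56^2 = 6.5536 m^2/s^2
L/D = 46/0.178 = 258.42697
h_f = f*(L/D)*v^2/(2g) = 0.019 * 258.42697 * 6.5536 / 19.62 = 1.64011 m

1.64011 m


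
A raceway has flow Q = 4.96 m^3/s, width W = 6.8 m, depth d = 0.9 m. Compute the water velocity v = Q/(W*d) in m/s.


Cross-sectional area = W * d = 6.8 * 0.9 = 6.12 m^2
Velocity = Q / A = 4.96 / 6.12 = 0.810458 m/s

0.810458 m/s


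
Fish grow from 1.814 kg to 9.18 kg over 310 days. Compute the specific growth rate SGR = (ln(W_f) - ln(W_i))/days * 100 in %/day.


ln(W_f) = ln(9.18) = 2.2170272
ln(W_i) = ln(1.814) = 0.59553435
ln(W_f) - ln(W_i) = 2.2170272 - 0.59553435 = 1.6214929
SGR = 1.6214929 / 310 * 100 = 0.523062 %/day

0.523062 %/day


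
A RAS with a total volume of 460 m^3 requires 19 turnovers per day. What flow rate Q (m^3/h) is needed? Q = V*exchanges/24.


Daily recirculation volume = 460 m^3 * 19 = 8740 m^3/day
Flow rate Q = daily volume / 24 h = 8740 / 24 = 364.167 m^3/h

364.167 m^3/h


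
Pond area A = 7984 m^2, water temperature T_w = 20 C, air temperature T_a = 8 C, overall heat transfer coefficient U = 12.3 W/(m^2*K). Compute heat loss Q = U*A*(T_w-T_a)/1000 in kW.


Temperature difference dT = 20 - 8 = 12 K
Heat loss (W) = U * A * dT = 12.3 * 7984 * 12 = 1178438.4 W
Convert to kW: 1178438.4 / 1000 = 1178.4384 kW

1178.4384 kW


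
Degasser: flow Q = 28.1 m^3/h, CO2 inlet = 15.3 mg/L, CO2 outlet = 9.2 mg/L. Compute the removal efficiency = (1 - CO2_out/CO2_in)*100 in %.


CO2_out / CO2_in = 9.2 / 15.3 = 0.60130719
Fraction remaining = 0.60130719
efficiency = (1 - 0.60130719) * 100 = 39.8693 %

39.8693 %


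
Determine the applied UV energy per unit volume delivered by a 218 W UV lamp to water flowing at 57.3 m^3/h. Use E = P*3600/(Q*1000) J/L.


Energy delivered per hour = 218 W * 3600 s = 784800 J/h
Volume treated per hour = 57.3 m^3/h * 1000 = 57300 L/h
dose = 784800 / 57300 = 13.6963 J/L

13.6963 J/L


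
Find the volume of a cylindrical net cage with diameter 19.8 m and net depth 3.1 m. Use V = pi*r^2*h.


r = d/2 = 19.8/2 = 9.9 m
Base area = pi*r^2 = pi*9.9^2 = 307.9075 m^2
Volume = 307.9075 * 3.1 = 954.513 m^3

954.513 m^3


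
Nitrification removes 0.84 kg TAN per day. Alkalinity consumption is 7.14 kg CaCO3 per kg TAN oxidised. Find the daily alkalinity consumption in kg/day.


Alkalinity factor: 7.14 kg CaCO3 consumed per kg TAN nitrified
alk = 0.84 kg TAN * 7.14 = 5.9976 kg CaCO3/day

5.9976 kg CaCO3/day


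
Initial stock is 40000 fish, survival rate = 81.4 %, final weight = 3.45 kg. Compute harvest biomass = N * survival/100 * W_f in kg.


Survivors = 40000 * 81.4/100 = 32560 fish
Harvest biomass = survivors * W_f = 32560 * 3.45 = 112332 kg

112332 kg


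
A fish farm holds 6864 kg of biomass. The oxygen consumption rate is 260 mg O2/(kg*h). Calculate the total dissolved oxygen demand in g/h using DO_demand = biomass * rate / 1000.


Total O2 consumption (mg/h) = 6864 kg * 260 mg/(kg*h) = 1784640 mg/h
Convert to g/h: 1784640 / 1000 = 1784.64 g/h

1784.64 g/h


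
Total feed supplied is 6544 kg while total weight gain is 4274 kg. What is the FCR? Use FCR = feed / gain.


FCR = feed consumed / weight gained
FCR = 6544 kg / 4274 kg = 1.53112

1.53112


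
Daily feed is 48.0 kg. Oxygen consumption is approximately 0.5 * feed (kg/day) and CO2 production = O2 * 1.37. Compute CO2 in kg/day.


O2 = 48.0 * 0.5 = 24
CO2 = 24 * 1.37 = 32.88

32.88 kg/day


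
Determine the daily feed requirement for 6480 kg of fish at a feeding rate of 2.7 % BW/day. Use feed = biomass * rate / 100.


Feeding rate fraction = 2.7% / 100 = 0.027
Daily feed = 6480 kg * 0.027 = 174.96 kg/day

174.96 kg/day


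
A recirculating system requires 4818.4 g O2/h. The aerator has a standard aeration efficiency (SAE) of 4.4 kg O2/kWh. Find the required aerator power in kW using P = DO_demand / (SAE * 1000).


SAE in g O2/kWh = 4.4 * 1000 = 4400 g/kWh
P = DO_demand / SAE_g = 4818.4 / 4400 = 1.09509 kW

1.09509 kW


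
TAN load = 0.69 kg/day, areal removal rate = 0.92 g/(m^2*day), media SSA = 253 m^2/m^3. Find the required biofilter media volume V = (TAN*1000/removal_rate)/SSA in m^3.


A = 0.69*1000 / 0.92 = 750 m^2
V = 750 / 253 = 2.96443

2.96443 m^3


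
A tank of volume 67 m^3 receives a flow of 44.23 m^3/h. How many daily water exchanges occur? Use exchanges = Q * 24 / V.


Daily flow volume = 44.23 m^3/h * 24 h = 1061.52 m^3/day
Exchanges = daily flow / tank volume = 1061.52 / 67 = 15.8436 exchanges/day

15.8436 exchanges/day


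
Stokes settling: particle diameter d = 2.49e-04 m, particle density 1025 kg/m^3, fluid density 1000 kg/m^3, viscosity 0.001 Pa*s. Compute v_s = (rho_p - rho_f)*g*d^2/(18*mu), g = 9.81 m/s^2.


Density difference: rho_p - rho_f = 1025 - 1000 = 25 kg/m^3
d^2 = (2.49e-04)^2 = 6.2001e-08 m^2
Numerator = (rho_p - rho_f) * g * d^2 = 25 * 9.81 * 6.2001e-08 = 1.5205745e-05
Denominator = 18 * mu = 18 * 0.001 = 0.018
v_s = 1.5205745e-05 / 0.018 = 8.44764e-04 m/s
Check: Re = rho_f * v_s * d / mu = 1000 * 8.44764e-04 * 2.49e-04 / 0.001 = 0.21 < 1, so Stokes' law applies.

8.44764e-04 m/s


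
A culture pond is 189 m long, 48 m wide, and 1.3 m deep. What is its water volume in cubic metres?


Base area = L * W = 189 * 48 = 9072 m^2
Volume = area * depth = 9072 * 1.3 = 11793.6 m^3

11793.6 m^3


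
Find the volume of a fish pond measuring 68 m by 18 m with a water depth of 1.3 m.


Base area = L * W = 68 * 18 = 1224 m^2
Volume = area * depth = 1224 * 1.3 = 1591.2 m^3

1591.2 m^3


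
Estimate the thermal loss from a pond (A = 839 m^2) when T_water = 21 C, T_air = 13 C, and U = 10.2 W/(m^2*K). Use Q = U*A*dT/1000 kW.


Temperature difference dT = 21 - 13 = 8 K
Heat loss (W) = U * A * dT = 10.2 * 839 * 8 = 68462.4 W
Convert to kW: 68462.4 / 1000 = 68.4624 kW

68.4624 kW


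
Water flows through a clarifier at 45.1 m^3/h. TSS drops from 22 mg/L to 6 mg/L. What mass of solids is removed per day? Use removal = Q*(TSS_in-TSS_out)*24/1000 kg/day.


Concentration drop: TSS_in - TSS_out = 22 - 6 = 16 mg/L
Hourly solids removed = Q * dTSS = 45.1 m^3/h * 16 mg/L = 721.6 g/h  (m^3/h * mg/L = g/h)
Daily solids removed = 721.6 * 24 = 17318.4 g/day
Convert g to kg: 17318.4 / 1000 = 17.3184 kg/day

17.3184 kg/day


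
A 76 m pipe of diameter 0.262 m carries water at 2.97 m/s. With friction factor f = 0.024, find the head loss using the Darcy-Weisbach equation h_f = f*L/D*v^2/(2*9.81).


v^2 = 2.97^2 = 8.8209 m^2/s^2
L/D = 76/0.262 = 290.07634
h_f = f*(L/D)*v^2/(2g) = 0.024 * 290.07634 * 8.8209 / 19.62 = 3.12995 m

3.12995 m


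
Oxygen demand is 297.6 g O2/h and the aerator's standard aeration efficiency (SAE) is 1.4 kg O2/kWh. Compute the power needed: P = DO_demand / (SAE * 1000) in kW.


SAE in g O2/kWh = 1.4 * 1000 = 1400 g/kWh
P = DO_demand / SAE_g = 297.6 / 1400 = 0.212571 kW

0.212571 kW


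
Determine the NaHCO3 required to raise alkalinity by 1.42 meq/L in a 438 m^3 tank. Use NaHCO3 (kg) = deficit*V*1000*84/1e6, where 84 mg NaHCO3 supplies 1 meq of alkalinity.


Tank volume in L = 438 m^3 * 1000 = 438000 L
Total meq required = 1.42 meq/L * 438000 L = 621960 meq
NaHCO3 mass = 621960 meq * 84 mg/meq / 1e6 = 52.2446 kg

52.2446 kg


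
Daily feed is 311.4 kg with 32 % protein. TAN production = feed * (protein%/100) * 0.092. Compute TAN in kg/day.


Protein in feed = 311.4 * 32/100 = 99.648 kg/day
TAN = protein * 0.092 = 99.648 * 0.092 = 9.167616 kg/day

9.167616 kg/day


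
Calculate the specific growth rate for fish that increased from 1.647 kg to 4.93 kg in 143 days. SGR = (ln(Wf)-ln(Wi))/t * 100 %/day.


ln(W_f) = ln(4.93) = 1.595339
ln(W_i) = ln(1.647) = 0.49895545
ln(W_f) - ln(W_i) = 1.595339 - 0.49895545 = 1.0963836
SGR = 1.0963836 / 143 * 100 = 0.766702 %/day

0.766702 %/day


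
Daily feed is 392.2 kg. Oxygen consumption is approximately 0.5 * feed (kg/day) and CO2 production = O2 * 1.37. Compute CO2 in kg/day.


O2 = 392.2 * 0.5 = 196.1
CO2 = 196.1 * 1.37 = 268.657

268.657 kg/day


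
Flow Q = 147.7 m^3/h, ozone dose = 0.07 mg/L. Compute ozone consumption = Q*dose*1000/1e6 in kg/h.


O3 demand (mg/h) = Q * dose * 1000 = 147.7 * 0.07 * 1000 = 10339 mg/h
Convert mg to kg: 10339 / 1e6 = 0.010339 kg/h

0.010339 kg/h


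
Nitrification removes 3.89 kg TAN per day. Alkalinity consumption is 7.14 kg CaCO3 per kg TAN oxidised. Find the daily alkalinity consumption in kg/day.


Alkalinity factor: 7.14 kg CaCO3 consumed per kg TAN nitrified
alk = 3.89 kg TAN * 7.14 = 27.7746 kg CaCO3/day

27.7746 kg CaCO3/day


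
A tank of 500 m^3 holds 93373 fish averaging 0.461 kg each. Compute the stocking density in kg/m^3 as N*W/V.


Total biomass = 93373 fish * 0.461 kg = 43044.953 kg
Density = total biomass / volume = 43044.953 / 500 = 86.0899 kg/m^3

86.0899 kg/m^3


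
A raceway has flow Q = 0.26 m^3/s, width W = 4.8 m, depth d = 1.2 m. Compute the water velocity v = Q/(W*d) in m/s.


Cross-sectional area = W * d = 4.8 * 1.2 = 5.76 m^2
Velocity = Q / A = 0.26 / 5.76 = 0.0451389 m/s

0.0451389 m/s


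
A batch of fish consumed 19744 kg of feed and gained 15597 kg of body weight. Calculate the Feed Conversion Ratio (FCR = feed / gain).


FCR = feed consumed / weight gained
FCR = 19744 kg / 15597 kg = 1.26588

1.26588


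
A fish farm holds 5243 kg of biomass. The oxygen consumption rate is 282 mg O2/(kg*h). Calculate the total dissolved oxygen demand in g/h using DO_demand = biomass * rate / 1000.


Total O2 consumption (mg/h) = 5243 kg * 282 mg/(kg*h) = 1478526 mg/h
Convert to g/h: 1478526 / 1000 = 1478.526 g/h

1478.526 g/h


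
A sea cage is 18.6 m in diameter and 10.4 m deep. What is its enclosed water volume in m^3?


r = d/2 = 18.6/2 = 9.3 m
Base area = pi*r^2 = pi*9.3^2 = 271.71635 m^2
Volume = 271.71635 * 10.4 = 2825.85 m^3

2825.85 m^3


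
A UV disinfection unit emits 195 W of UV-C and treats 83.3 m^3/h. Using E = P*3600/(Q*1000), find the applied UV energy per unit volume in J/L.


Energy delivered per hour = 195 W * 3600 s = 702000 J/h
Volume treated per hour = 83.3 m^3/h * 1000 = 83300 L/h
dose = 702000 / 83300 = 8.42737 J/L

8.42737 J/L


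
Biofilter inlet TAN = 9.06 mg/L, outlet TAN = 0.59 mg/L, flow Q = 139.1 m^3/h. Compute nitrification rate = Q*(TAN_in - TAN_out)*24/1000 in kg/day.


Concentration drop: TAN_in - TAN_out = 9.06 - 0.59 = 8.47 mg/L
Hourly TAN removed = Q * dTAN = 139.1 m^3/h * 8.47 mg/L = 1178.177 g/h  (m^3/h * mg/L = g/h)
Daily TAN removed = 1178.177 * 24 = 28276.248 g/day
Convert to kg/day: 28276.248 / 1000 = 28.276248 kg/day

28.276248 kg/day


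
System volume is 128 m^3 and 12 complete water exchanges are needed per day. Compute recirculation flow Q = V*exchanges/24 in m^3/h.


Daily recirculation volume = 128 m^3 * 12 = 1536 m^3/day
Flow rate Q = daily volume / 24 h = 1536 / 24 = 64 m^3/h

64 m^3/h


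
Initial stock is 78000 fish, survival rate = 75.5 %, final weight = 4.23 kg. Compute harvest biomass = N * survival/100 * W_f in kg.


Survivors = 78000 * 75.5/100 = 58890 fish
Harvest biomass = survivors * W_f = 58890 * 4.23 = 249104.7 kg

249104.7 kg


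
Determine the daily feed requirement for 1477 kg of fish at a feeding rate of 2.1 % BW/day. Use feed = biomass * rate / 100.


Feeding rate fraction = 2.1% / 100 = 0.021
Daily feed = 1477 kg * 0.021 = 31.017 kg/day

31.017 kg/day


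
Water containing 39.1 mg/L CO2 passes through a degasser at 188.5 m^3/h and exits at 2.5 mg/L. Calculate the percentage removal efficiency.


CO2_out / CO2_in = 2.5 / 39.1 = 0.063938619
Fraction remaining = 0.063938619
efficiency = (1 - 0.063938619) * 100 = 93.6061 %

93.6061 %


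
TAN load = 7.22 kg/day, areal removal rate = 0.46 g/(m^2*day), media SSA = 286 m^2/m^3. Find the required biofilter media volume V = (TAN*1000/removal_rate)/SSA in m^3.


A = 7.22*1000 / 0.46 = 15695.652 m^2
V = 15695.652 / 286 = 54.8799

54.8799 m^3


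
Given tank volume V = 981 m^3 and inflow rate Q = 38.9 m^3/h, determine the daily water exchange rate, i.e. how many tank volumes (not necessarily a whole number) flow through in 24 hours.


Daily flow volume = 38.9 m^3/h * 24 h = 933.6 m^3/day
Exchanges = daily flow / tank volume = 933.6 / 981 = 0.951682 exchanges/day

0.951682 exchanges/day


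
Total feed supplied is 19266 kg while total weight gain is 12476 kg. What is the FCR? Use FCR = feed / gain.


FCR = feed consumed / weight gained
FCR = 19266 kg / 12476 kg = 1.54424

1.54424


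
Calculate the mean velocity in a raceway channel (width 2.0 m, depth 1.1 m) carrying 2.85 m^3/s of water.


Cross-sectional area = W * d = 2.0 * 1.1 = 2.2 m^2
Velocity = Q / A = 2.85 / 2.2 = 1.29545 m/s

1.29545 m/s


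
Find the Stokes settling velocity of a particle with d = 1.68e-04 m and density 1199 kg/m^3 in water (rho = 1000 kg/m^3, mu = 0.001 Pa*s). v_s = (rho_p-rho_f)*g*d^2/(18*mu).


Density difference: rho_p - rho_f = 1199 - 1000 = 199 kg/m^3
d^2 = (1.68e-04)^2 = 2.8224e-08 m^2
Numerator = (rho_p - rho_f) * g * d^2 = 199 * 9.81 * 2.8224e-08 = 5.5098611e-05
Denominator = 18 * mu = 18 * 0.001 = 0.018
v_s = 5.5098611e-05 / 0.018 = 0.00306103 m/s
Check: Re = rho_f * v_s * d / mu = 1000 * 0.00306103 * 1.68e-04 / 0.001 = 0.514 < 1, so Stokes' law applies.

0.00306103 m/s


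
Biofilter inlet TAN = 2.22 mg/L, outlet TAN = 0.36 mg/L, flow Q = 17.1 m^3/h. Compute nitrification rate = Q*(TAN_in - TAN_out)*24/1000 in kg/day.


Concentration drop: TAN_in - TAN_out = 2.22 - 0.36 = 1.86 mg/L
Hourly TAN removed = Q * dTAN = 17.1 m^3/h * 1.86 mg/L = 31.806 g/h  (m^3/h * mg/L = g/h)
Daily TAN removed = 31.806 * 24 = 763.344 g/day
Convert to kg/day: 763.344 / 1000 = 0.763344 kg/day

0.763344 kg/day


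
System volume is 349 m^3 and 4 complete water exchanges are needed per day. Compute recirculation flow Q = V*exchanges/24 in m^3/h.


Daily recirculation volume = 349 m^3 * 4 = 1396 m^3/day
Flow rate Q = daily volume / 24 h = 1396 / 24 = 58.1667 m^3/h

58.1667 m^3/h


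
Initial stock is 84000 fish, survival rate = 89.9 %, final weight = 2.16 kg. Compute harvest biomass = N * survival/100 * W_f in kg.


Survivors = 84000 * 89.9/100 = 75516 fish
Harvest biomass = survivors * W_f = 75516 * 2.16 = 163114.56 kg

163114.56 kg


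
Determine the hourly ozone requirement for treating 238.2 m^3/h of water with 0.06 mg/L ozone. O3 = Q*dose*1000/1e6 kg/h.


O3 demand (mg/h) = Q * dose * 1000 = 238.2 * 0.06 * 1000 = 14292 mg/h
Convert mg to kg: 14292 / 1e6 = 0.014292 kg/h

0.014292 kg/h


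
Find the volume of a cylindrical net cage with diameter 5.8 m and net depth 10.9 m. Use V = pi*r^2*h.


r = d/2 = 5.8/2 = 2.9 m
Base area = pi*r^2 = pi*2.9^2 = 26.420794 m^2
Volume = 26.420794 * 10.9 = 287.987 m^3

287.987 m^3


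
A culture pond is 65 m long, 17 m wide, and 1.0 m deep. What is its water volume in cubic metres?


Base area = L * W = 65 * 17 = 1105 m^2
Volume = area * depth = 1105 * 1.0 = 1105 m^3

1105 m^3


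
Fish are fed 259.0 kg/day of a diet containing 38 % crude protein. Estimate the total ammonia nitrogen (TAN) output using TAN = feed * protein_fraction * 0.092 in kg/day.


Protein in feed = 259.0 * 38/100 = 98.42 kg/day
TAN = protein * 0.092 = 98.42 * 0.092 = 9.05464 kg/day

9.05464 kg/day


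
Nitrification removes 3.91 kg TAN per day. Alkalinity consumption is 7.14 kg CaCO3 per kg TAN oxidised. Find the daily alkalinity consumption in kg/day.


Alkalinity factor: 7.14 kg CaCO3 consumed per kg TAN nitrified
alk = 3.91 kg TAN * 7.14 = 27.9174 kg CaCO3/day

27.9174 kg CaCO3/day


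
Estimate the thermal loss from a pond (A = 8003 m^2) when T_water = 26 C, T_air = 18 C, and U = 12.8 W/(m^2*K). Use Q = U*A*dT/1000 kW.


Temperature difference dT = 26 - 18 = 8 K
Heat loss (W) = U * A * dT = 12.8 * 8003 * 8 = 819507.2 W
Convert to kW: 819507.2 / 1000 = 819.5072 kW

819.5072 kW


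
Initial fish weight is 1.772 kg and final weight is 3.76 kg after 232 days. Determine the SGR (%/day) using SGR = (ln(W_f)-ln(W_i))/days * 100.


ln(W_f) = ln(3.76) = 1.324419
ln(W_i) = ln(1.772) = 0.57210885
ln(W_f) - ln(W_i) = 1.324419 - 0.57210885 = 0.75231015
SGR = 0.75231015 / 232 * 100 = 0.324272 %/day

0.324272 %/day


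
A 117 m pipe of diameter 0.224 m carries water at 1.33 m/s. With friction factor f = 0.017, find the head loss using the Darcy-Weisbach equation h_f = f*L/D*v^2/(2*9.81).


v^2 = 1.33^2 = 1.7689 m^2/s^2
L/D = 117/0.224 = 522.32143
h_f = f*(L/D)*v^2/(2g) = 0.017 * 522.32143 * 1.7689 / 19.62 = 0.800555 m

0.800555 m


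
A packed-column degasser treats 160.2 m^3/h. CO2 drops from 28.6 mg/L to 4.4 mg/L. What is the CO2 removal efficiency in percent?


CO2_out / CO2_in = 4.4 / 28.6 = 0.15384615
Fraction remaining = 0.15384615
efficiency = (1 - 0.15384615) * 100 = 84.6154 %

84.6154 %


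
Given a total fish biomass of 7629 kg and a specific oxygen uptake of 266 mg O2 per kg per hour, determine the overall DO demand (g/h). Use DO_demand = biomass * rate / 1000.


Total O2 consumption (mg/h) = 7629 kg * 266 mg/(kg*h) = 2029314 mg/h
Convert to g/h: 2029314 / 1000 = 2029.314 g/h

2029.314 g/h


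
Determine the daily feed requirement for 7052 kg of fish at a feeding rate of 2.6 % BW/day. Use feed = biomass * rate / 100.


Feeding rate fraction = 2.6% / 100 = 0.026
Daily feed = 7052 kg * 0.026 = 183.352 kg/day

183.352 kg/day


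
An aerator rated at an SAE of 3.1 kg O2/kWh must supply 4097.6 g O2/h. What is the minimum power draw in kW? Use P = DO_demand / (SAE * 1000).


SAE in g O2/kWh = 3.1 * 1000 = 3100 g/kWh
P = DO_demand / SAE_g = 4097.6 / 3100 = 1.32181 kW

1.32181 kW


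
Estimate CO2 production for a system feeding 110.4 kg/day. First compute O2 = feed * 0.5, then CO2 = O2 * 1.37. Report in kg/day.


O2 = 110.4 * 0.5 = 55.2
CO2 = 55.2 * 1.37 = 75.624

75.624 kg/day


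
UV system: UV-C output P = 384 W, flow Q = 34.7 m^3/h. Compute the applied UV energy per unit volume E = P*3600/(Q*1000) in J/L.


Energy delivered per hour = 384 W * 3600 s = 1382400 J/h
Volume treated per hour = 34.7 m^3/h * 1000 = 34700 L/h
dose = 1382400 / 34700 = 39.8386 J/L

39.8386 J/L


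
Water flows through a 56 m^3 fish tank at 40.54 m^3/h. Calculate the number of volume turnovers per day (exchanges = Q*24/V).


Daily flow volume = 40.54 m^3/h * 24 h = 972.96 m^3/day
Exchanges = daily flow / tank volume = 972.96 / 56 = 17.3743 exchanges/day

17.3743 exchanges/day


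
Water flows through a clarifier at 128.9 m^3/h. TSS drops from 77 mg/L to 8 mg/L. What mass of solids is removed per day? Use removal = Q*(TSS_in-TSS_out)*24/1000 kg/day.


Concentration drop: TSS_in - TSS_out = 77 - 8 = 69 mg/L
Hourly solids removed = Q * dTSS = 128.9 m^3/h * 69 mg/L = 8894.1 g/h  (m^3/h * mg/L = g/h)
Daily solids removed = 8894.1 * 24 = 213458.4 g/day
Convert g to kg: 213458.4 / 1000 = 213.4584 kg/day

213.4584 kg/day


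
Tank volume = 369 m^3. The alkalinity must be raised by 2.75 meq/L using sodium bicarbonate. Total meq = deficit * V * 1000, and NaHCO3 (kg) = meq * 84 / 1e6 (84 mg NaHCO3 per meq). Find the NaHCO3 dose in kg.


Tank volume in L = 369 m^3 * 1000 = 369000 L
Total meq required = 2.75 meq/L * 369000 L = 1014750 meq
NaHCO3 mass = 1014750 meq * 84 mg/meq / 1e6 = 85.239 kg

85.239 kg


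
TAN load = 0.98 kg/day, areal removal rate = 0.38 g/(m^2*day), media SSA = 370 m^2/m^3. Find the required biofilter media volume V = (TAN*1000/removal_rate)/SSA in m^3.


A = 0.98*1000 / 0.38 = 2578.9474 m^2
V = 2578.9474 / 370 = 6.97013

6.97013 m^3


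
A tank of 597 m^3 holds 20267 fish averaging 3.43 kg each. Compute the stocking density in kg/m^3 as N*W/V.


Total biomass = 20267 fish * 3.43 kg = 69515.81 kg
Density = total biomass / volume = 69515.81 / 597 = 116.442 kg/m^3

116.442 kg/m^3


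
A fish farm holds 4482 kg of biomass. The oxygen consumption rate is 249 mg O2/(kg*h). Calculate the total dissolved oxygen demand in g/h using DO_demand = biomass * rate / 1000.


Total O2 consumption (mg/h) = 4482 kg * 249 mg/(kg*h) = 1116018 mg/h
Convert to g/h: 1116018 / 1000 = 1116.018 g/h

1116.018 g/h


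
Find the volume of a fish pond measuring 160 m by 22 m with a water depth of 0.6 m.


Base area = L * W = 160 * 22 = 3520 m^2
Volume = area * depth = 3520 * 0.6 = 2112 m^3

2112 m^3


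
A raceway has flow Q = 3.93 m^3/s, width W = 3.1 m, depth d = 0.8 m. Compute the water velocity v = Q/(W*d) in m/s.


Cross-sectional area = W * d = 3.1 * 0.8 = 2.48 m^2
Velocity = Q / A = 3.93 / 2.48 = 1.58468 m/s

1.58468 m/s
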